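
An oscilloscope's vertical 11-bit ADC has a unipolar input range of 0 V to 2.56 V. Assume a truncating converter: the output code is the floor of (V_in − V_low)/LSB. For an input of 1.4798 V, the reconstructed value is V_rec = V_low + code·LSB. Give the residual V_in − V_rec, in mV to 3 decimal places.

1.050 mV

Step size: 2.56 V ÷ 2^11 = 1.250 mV.
Scaled input = 1183.8400 LSBs, so code = 1183.
Code 1183 maps back to 0 + 1183×0.00125 V = 1.47875 V.
V_in − V_rec = 0.00105 V = 1.050 mV.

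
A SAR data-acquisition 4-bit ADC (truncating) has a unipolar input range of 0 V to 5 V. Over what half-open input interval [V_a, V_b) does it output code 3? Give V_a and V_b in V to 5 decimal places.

LSB = 5/2^4 = 312.500 mV.
V_a = V_low + 3·LSB = 0.9375 V; V_b = V_low + 4·LSB = 1.25 V.

[0.93750 V, 1.25000 V)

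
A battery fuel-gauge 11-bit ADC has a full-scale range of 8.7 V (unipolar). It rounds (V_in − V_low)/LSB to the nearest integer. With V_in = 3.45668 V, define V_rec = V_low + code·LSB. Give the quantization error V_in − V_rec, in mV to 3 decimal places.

-1.230 mV

LSB = 8.7/2^11 = 4.248 mV.
(3.45668 − 0)/0.00424805 = 813.7104; round gives code 814.
V_rec = 0 + 814·0.00424805 = 3.4579102 V.
Error = 3.45668 − 3.4579102 = -0.00123016 V = -1.230 mV.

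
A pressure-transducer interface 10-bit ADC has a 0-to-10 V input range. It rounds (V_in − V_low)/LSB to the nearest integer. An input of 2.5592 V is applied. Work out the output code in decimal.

code 262

Full-scale span = 10 V; LSB = 10/2^10 = 9.766 mV.
(V_in − V_low)/LSB = (2.5592 − 0) / 0.00976562 = 262.062.
So the output code is 262.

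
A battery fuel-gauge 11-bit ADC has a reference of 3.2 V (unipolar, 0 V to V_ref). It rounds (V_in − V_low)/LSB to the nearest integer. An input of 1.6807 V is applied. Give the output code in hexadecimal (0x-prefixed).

code 0x434 (decimal 1076)

With 2048 levels over 3.2 V, one step is 1.562 mV.
(V_in − V_low)/LSB = (1.6807 − 0) / 0.0015625 = 1075.648.
So the output code is 1076.
In hexadecimal (0x-prefixed): 0x434.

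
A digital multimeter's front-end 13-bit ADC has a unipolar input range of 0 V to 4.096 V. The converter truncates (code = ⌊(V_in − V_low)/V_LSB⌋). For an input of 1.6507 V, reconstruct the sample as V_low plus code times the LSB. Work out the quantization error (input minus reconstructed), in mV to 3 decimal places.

0.200 mV

LSB = 4.096/2^13 = 0.500 mV.
Scaled input = 3301.4000 LSBs, so code = 3301.
V_rec = 0 + 3301·0.0005 = 1.6505 V.
Difference: 0.0002 V → 0.200 mV.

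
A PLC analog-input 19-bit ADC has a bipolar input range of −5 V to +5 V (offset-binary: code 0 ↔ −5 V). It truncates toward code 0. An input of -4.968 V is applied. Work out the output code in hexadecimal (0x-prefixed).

code 0x68D (decimal 1677)

With 524288 levels over 10 V, one step is 19.07 µV.
(-4.968 − (−5)) / 1.90735e-05 = 1677.722 LSBs.
Floor → code 1677.
In hexadecimal (0x-prefixed): 0x68D.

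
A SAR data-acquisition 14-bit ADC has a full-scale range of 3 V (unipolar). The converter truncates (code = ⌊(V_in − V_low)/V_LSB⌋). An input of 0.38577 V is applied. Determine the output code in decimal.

LSB = 3 V / 16384 = 183.11 µV.
(V_in − V_low)/LSB = (0.38577 − 0) / 0.000183105 = 2106.819.
⌊·⌋(2106.819) = 2106.

code 2106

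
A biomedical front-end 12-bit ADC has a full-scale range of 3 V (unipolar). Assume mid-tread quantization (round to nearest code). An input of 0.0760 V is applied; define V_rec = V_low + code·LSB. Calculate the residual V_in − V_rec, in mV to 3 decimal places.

Step size: 3 V ÷ 2^12 = 0.732 mV.
Scaled input = 103.7653 LSBs, so code = 104.
Reconstructed: 0.076171875 V.
Error = 0.0760 − 0.076171875 = -0.000171875 V = -0.172 mV.

-0.172 mV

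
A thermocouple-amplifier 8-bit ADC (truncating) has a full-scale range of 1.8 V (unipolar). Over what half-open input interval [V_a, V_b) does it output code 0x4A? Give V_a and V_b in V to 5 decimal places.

LSB = 1.8/2^8 = 7.031 mV.
Code 0x4A = 74 decimal.
V_a = V_low + 74·LSB = 0.520312 V; V_b = V_low + 75·LSB = 0.527344 V.

[0.52031 V, 0.52734 V)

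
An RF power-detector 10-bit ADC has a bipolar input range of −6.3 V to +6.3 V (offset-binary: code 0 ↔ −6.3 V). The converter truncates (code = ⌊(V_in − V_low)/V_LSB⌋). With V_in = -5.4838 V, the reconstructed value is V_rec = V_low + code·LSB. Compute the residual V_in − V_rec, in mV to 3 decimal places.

One LSB is 12.6 V / 1024 = 12.305 mV.
(V_in − V_low)/LSB = (-5.4838 − (−6.3))/0.0123047 = 66.3324 → code 66 (floor).
V_rec = (−6.3) + 66·0.0123047 = -5.4878906 V.
V_in − V_rec = 0.00409062 V = 4.091 mV.

4.091 mV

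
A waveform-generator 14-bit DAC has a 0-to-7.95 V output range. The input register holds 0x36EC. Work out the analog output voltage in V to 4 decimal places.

LSB = 7.95 V / 2^14 = 485.23 µV.
Code 0x36EC = 14060 decimal.
V_out = 0 + 14060 × 0.000485229 V = 6.82233 V.

6.8223 V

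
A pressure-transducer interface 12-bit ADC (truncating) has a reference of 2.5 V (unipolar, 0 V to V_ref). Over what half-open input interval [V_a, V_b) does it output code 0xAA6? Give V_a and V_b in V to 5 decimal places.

[1.66382 V, 1.66443 V)

LSB = 2.5/2^12 = 0.610 mV.
Code 0xAA6 = 2726 decimal.
V_a = V_low + 2726·LSB = 1.66382 V; V_b = V_low + 2727·LSB = 1.66443 V.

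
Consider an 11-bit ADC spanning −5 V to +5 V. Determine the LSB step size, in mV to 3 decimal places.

Full-scale span = 10 V.
LSB = 10 / 2^11 = 10 / 2048 = 0.00488281 V = 4.883 mV.

4.883 mV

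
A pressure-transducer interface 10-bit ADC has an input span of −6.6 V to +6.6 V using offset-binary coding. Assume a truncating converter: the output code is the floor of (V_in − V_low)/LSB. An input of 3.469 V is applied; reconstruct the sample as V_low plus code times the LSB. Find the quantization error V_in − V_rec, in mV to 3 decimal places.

LSB = 13.2/2^10 = 12.891 mV.
(3.469 − (−6.6))/0.0128906 = 781.1103; ⌊·⌋ gives code 781.
V_rec = (−6.6) + 781·0.0128906 = 3.4675781 V.
V_in − V_rec = 0.00142187 V = 1.422 mV.

1.422 mV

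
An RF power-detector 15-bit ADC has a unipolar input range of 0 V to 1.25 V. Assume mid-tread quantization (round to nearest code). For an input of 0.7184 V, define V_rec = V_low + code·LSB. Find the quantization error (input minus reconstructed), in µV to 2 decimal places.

LSB = 1.25/2^15 = 38.15 µV.
(V_in − V_low)/LSB = (0.7184 − 0)/3.8147e-05 = 18832.4250 → code 18832 (round).
Code 18832 maps back to 0 + 18832×3.8147e-05 V = 0.71838379 V.
Difference: 1.62109e-05 V → 16.21 µV.

16.21 µV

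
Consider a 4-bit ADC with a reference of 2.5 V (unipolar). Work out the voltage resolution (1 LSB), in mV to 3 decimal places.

156.250 mV

Full-scale span = 2.5 V.
LSB = 2.5 / 2^4 = 2.5 / 16 = 0.15625 V = 156.250 mV.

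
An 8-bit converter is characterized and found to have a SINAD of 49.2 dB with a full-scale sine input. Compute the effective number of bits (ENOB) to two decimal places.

ENOB = (SINAD − 1.76) / 6.02 = (49.2 − 1.76)/6.02 = 7.880.

7.88 bits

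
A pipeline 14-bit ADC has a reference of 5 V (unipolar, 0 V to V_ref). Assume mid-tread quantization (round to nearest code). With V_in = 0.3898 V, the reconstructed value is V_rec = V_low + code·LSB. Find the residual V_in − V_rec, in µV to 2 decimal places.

90.53 µV

Step size: 5 V ÷ 2^14 = 305.18 µV.
(0.3898 − 0)/0.000305176 = 1277.2966; round gives code 1277.
Reconstructed: 0.38970947 V.
Error = 0.3898 − 0.38970947 = 9.05273e-05 V = 90.53 µV.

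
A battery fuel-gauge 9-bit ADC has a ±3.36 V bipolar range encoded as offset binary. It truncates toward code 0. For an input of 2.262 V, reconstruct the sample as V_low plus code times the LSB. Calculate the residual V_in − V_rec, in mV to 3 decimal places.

4.500 mV

One LSB is 6.72 V / 512 = 13.125 mV.
(2.262 − (−3.36))/0.013125 = 428.3429; ⌊·⌋ gives code 428.
Reconstructed: 2.2575 V.
V_in − V_rec = 0.0045 V = 4.500 mV.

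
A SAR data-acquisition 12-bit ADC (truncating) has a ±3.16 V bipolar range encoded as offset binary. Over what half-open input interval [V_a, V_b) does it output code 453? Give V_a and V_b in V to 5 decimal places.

[-2.46104 V, -2.45949 V)

LSB = 6.32/2^12 = 1.543 mV.
V_a = V_low + 453·LSB = -2.46104 V; V_b = V_low + 454·LSB = -2.45949 V.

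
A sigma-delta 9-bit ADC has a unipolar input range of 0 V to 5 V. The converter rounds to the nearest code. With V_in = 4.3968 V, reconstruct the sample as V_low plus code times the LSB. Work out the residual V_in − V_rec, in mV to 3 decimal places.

One LSB is 5 V / 512 = 9.766 mV.
(4.3968 − 0)/0.00976562 = 450.2323; round gives code 450.
V_rec = 0 + 450·0.00976562 = 4.3945312 V.
Difference: 0.00226875 V → 2.269 mV.

2.269 mV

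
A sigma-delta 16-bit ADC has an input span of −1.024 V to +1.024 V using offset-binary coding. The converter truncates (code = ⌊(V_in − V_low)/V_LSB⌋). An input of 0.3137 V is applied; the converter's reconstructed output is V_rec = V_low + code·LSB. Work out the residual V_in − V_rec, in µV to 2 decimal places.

12.50 µV

LSB = 2.048/2^16 = 31.25 µV.
(0.3137 − (−1.024))/3.125e-05 = 42806.4000; ⌊·⌋ gives code 42806.
Code 42806 maps back to (−1.024) + 42806×3.125e-05 V = 0.3136875 V.
Difference: 1.25e-05 V → 12.50 µV.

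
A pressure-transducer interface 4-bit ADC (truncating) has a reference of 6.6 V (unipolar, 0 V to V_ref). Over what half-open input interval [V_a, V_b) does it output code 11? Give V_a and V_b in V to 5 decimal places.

[4.53750 V, 4.95000 V)

LSB = 6.6/2^4 = 412.500 mV.
V_a = V_low + 11·LSB = 4.5375 V; V_b = V_low + 12·LSB = 4.95 V.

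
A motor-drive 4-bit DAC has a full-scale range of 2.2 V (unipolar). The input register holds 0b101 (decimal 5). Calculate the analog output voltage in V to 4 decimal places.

LSB = 2.2 V / 2^4 = 137.500 mV.
Code 0b101 = 5 decimal.
V_out = 0 + 5 × 0.1375 V = 0.6875 V.

0.6875 V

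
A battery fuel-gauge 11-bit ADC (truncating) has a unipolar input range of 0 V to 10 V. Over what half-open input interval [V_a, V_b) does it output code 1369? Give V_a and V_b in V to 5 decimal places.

[6.68457 V, 6.68945 V)

LSB = 10/2^11 = 4.883 mV.
V_a = V_low + 1369·LSB = 6.68457 V; V_b = V_low + 1370·LSB = 6.68945 V.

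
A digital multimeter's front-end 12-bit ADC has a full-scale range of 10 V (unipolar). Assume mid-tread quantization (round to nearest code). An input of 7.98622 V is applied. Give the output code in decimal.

code 3271

LSB = 10 V / 4096 = 2.441 mV.
(7.98622 − 0) / 0.00244141 = 3271.156 LSBs.
round(3271.156) = 3271.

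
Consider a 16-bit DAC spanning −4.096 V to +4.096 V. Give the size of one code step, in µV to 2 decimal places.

125.00 µV

Full-scale span = 8.192 V.
LSB = 8.192 / 2^16 = 8.192 / 65536 = 0.000125 V = 125.00 µV.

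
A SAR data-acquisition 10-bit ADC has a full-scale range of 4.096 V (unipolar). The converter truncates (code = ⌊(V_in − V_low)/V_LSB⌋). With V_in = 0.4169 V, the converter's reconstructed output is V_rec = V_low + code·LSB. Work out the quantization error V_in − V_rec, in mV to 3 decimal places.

Step size: 4.096 V ÷ 2^10 = 4.000 mV.
Scaled input = 104.2250 LSBs, so code = 104.
V_rec = 0 + 104·0.004 = 0.416 V.
Error = 0.4169 − 0.416 = 0.0009 V = 0.900 mV.

0.900 mV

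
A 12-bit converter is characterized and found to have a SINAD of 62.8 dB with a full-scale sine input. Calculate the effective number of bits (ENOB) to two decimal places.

10.14 bits

ENOB = (SINAD − 1.76) / 6.02 = (62.8 − 1.76)/6.02 = 10.140.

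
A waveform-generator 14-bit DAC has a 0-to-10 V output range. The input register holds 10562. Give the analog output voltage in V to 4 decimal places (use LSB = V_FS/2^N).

6.4465 V

LSB = 10 V / 2^14 = 0.610 mV.
V_out = 0 + 10562 × 0.000610352 V = 6.44653 V.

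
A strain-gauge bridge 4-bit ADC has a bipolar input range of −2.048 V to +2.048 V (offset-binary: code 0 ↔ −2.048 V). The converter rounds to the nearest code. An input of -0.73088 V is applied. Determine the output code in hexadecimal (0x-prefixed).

code 0x5 (decimal 5)

Full-scale span = 4.096 V; LSB = 4.096/2^4 = 256.000 mV.
(-0.73088 − (−2.048)) / 0.256 = 5.145 LSBs.
Round → code 5.
In hexadecimal (0x-prefixed): 0x5.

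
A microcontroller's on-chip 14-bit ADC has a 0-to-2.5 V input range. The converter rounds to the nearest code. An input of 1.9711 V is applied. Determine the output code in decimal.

code 12918

Full-scale span = 2.5 V; LSB = 2.5/2^14 = 152.59 µV.
(1.9711 − 0) / 0.000152588 = 12917.801 LSBs.
round(12917.801) = 12918.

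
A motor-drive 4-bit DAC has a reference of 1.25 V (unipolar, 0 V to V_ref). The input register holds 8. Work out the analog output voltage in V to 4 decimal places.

0.6250 V

LSB = 1.25 V / 2^4 = 78.125 mV.
V_out = 0 + 8 × 0.078125 V = 0.625 V.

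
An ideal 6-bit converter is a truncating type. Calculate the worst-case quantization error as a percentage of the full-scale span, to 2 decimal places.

1.56 %

Truncating → worst-case error = 1 LSB = V_FS/2^6, so 100/64 = 1.5625 % of full scale.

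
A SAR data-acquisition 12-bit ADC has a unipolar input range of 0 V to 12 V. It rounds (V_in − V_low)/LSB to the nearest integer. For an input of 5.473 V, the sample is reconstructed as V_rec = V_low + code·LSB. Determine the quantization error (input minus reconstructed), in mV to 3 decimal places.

0.344 mV

Step size: 12 V ÷ 2^12 = 2.930 mV.
(5.473 − 0)/0.00292969 = 1868.1173; round gives code 1868.
V_rec = 0 + 1868·0.00292969 = 5.4726562 V.
Error = 5.473 − 5.4726562 = 0.00034375 V = 0.344 mV.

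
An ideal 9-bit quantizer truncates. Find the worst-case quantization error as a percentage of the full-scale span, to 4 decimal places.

0.1953 %

Truncating → worst-case error = 1 LSB = V_FS/2^9, so 100/512 = 0.195312 % of full scale.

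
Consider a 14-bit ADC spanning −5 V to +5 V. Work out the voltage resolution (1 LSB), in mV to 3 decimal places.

0.610 mV

Full-scale span = 10 V.
LSB = 10 / 2^14 = 10 / 16384 = 0.000610352 V = 0.610 mV.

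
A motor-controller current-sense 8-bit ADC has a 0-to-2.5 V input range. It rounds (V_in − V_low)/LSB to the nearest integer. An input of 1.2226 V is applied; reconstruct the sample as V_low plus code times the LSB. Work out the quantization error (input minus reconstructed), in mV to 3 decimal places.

1.897 mV

Step size: 2.5 V ÷ 2^8 = 9.766 mV.
(V_in − V_low)/LSB = (1.2226 − 0)/0.00976562 = 125.1942 → code 125 (round).
Reconstructed: 1.2207031 V.
V_in − V_rec = 0.00189687 V = 1.897 mV.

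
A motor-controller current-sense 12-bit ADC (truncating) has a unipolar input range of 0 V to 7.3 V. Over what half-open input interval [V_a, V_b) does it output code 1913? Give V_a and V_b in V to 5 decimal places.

[3.40940 V, 3.41118 V)

LSB = 7.3/2^12 = 1.782 mV.
V_a = V_low + 1913·LSB = 3.4094 V; V_b = V_low + 1914·LSB = 3.41118 V.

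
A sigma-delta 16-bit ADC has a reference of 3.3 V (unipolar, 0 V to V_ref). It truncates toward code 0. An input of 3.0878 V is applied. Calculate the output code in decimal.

Full-scale span = 3.3 V; LSB = 3.3/2^16 = 50.35 µV.
Input sits at 61321.837 steps above V_low.
⌊·⌋(61321.837) = 61321.

code 61321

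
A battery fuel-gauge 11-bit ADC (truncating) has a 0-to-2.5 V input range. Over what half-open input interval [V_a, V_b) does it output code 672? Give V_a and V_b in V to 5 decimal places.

[0.82031 V, 0.82153 V)

LSB = 2.5/2^11 = 1.221 mV.
V_a = V_low + 672·LSB = 0.820312 V; V_b = V_low + 673·LSB = 0.821533 V.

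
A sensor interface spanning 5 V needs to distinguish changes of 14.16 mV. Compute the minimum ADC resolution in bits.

9 bits

Number of steps required ≥ 5 V / 14.16 mV = 353.11.
Need 2^N ≥ 353.11; 2^8 = 256, 2^9 = 512.
Minimum N = 9.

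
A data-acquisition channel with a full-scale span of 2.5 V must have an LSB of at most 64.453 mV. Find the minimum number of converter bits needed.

Number of steps required ≥ 2.5 V / 64.453 mV = 38.79.
Need 2^N ≥ 38.79; 2^5 = 32, 2^6 = 64.
Minimum N = 6.

6 bits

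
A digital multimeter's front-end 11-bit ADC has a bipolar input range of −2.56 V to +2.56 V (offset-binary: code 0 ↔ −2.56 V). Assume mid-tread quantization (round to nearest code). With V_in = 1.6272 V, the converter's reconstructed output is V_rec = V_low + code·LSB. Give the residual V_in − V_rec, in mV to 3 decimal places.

One LSB is 5.12 V / 2048 = 2.500 mV.
Scaled input = 1674.8800 LSBs, so code = 1675.
Code 1675 maps back to (−2.56) + 1675×0.0025 V = 1.6275 V.
V_in − V_rec = -0.0003 V = -0.300 mV.

-0.300 mV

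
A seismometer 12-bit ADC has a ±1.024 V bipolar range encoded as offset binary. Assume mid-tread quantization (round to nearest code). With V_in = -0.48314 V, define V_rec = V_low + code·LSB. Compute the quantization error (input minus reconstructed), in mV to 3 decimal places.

LSB = 2.048/2^12 = 0.500 mV.
Scaled input = 1081.7200 LSBs, so code = 1082.
Reconstructed: -0.483 V.
V_in − V_rec = -0.00014 V = -0.140 mV.

-0.140 mV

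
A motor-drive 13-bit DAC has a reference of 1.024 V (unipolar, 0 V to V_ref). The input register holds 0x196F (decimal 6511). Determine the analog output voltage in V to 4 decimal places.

LSB = 1.024 V / 2^13 = 125.00 µV.
Code 0x196F = 6511 decimal.
V_out = 0 + 6511 × 0.000125 V = 0.813875 V.

0.8139 V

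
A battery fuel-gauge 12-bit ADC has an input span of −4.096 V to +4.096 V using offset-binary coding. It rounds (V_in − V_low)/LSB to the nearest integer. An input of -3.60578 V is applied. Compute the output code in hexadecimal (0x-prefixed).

code 0xF5 (decimal 245)

With 4096 levels over 8.192 V, one step is 2.000 mV.
(-3.60578 − (−4.096)) / 0.002 = 245.110 LSBs.
round(245.110) = 245.
In hexadecimal (0x-prefixed): 0xF5.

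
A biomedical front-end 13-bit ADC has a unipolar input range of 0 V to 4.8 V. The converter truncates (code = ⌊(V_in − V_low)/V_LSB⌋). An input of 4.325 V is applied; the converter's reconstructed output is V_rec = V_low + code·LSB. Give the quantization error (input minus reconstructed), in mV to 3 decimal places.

0.195 mV

One LSB is 4.8 V / 8192 = 0.586 mV.
Scaled input = 7381.3333 LSBs, so code = 7381.
Code 7381 maps back to 0 + 7381×0.000585937 V = 4.3248047 V.
V_in − V_rec = 0.000195313 V = 0.195 mV.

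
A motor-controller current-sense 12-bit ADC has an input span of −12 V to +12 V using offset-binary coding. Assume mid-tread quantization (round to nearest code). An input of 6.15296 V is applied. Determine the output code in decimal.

Full-scale span = 24 V; LSB = 24/2^12 = 5.859 mV.
Input sits at 3098.105 steps above V_low.
So the output code is 3098.

code 3098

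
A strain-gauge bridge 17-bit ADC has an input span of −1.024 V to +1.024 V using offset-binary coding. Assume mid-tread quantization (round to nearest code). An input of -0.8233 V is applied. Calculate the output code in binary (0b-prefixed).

code 0b11001000101101 (decimal 12845)

Full-scale span = 2.048 V; LSB = 2.048/2^17 = 15.62 µV.
(-0.8233 − (−1.024)) / 1.5625e-05 = 12844.800 LSBs.
round(12844.800) = 12845.
In binary (0b-prefixed): 0b11001000101101.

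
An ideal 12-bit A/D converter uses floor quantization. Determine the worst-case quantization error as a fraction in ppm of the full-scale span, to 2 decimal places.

Truncating → worst-case error = 1 LSB = V_FS/2^12, so 1e+06/4096 = 244.141 ppm of full scale.

244.14 ppm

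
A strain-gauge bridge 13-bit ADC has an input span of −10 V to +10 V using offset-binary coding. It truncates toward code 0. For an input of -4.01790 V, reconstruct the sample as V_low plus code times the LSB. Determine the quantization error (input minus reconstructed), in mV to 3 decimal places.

One LSB is 20 V / 8192 = 2.441 mV.
Scaled input = 2450.2682 LSBs, so code = 2450.
Reconstructed: -4.0185547 V.
Error = -4.01790 − (−4.0185547) = 0.000654687 V = 0.655 mV.

0.655 mV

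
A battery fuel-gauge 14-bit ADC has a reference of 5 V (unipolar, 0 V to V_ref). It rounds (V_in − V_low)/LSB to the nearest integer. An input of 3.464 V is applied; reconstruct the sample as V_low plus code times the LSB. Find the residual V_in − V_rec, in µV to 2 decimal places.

-50.29 µV

Step size: 5 V ÷ 2^14 = 305.18 µV.
(V_in − V_low)/LSB = (3.464 − 0)/0.000305176 = 11350.8352 → code 11351 (round).
Code 11351 maps back to 0 + 11351×0.000305176 V = 3.4640503 V.
V_in − V_rec = -5.0293e-05 V = -50.29 µV.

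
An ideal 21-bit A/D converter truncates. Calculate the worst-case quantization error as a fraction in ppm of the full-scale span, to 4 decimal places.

0.4768 ppm

Truncating → worst-case error = 1 LSB = V_FS/2^21, so 1e+06/2097152 = 0.476837 ppm of full scale.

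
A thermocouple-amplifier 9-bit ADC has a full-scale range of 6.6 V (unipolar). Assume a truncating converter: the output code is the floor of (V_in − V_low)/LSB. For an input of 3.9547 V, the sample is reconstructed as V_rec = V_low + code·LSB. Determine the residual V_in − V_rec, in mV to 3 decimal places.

10.169 mV

LSB = 6.6/2^9 = 12.891 mV.
Scaled input = 306.7888 LSBs, so code = 306.
Code 306 maps back to 0 + 306×0.0128906 V = 3.9445312 V.
Difference: 0.0101688 V → 10.169 mV.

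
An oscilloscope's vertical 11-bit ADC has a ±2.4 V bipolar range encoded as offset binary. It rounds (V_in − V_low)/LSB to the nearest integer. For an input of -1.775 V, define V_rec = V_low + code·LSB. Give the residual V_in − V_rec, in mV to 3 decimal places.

-0.781 mV

Step size: 4.8 V ÷ 2^11 = 2.344 mV.
(V_in − V_low)/LSB = (-1.775 − (−2.4))/0.00234375 = 266.6667 → code 267 (round).
Code 267 maps back to (−2.4) + 267×0.00234375 V = -1.7742187 V.
Error = -1.775 − (−1.7742187) = -0.00078125 V = -0.781 mV.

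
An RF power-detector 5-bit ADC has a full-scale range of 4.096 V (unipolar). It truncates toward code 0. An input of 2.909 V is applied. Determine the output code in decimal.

code 22

With 32 levels over 4.096 V, one step is 128.000 mV.
(2.909 − 0) / 0.128 = 22.727 LSBs.
So the output code is 22.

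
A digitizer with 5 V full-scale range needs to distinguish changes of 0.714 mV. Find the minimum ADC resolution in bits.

13 bits

Number of steps required ≥ 5 V / 0.714 mV = 7002.80.
Need 2^N ≥ 7002.80; 2^12 = 4096, 2^13 = 8192.
Minimum N = 13.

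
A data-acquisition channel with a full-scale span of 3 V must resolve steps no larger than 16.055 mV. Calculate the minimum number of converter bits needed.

Number of steps required ≥ 3 V / 16.055 mV = 186.86.
Need 2^N ≥ 186.86; 2^7 = 128, 2^8 = 256.
Minimum N = 8.

8 bits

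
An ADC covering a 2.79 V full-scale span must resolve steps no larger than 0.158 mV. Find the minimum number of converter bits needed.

Number of steps required ≥ 2.79 V / 0.158 mV = 17658.23.
Need 2^N ≥ 17658.23; 2^14 = 16384, 2^15 = 32768.
Minimum N = 15.

15 bits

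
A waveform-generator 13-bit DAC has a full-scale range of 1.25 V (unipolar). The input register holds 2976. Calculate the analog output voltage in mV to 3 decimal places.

LSB = 1.25 V / 2^13 = 152.59 µV.
V_out = 0 + 2976 × 0.000152588 V = 0.454102 V.
= 454.102 mV.

454.102 mV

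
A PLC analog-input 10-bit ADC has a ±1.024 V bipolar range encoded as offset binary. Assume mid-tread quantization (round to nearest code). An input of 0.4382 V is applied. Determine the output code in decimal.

With 1024 levels over 2.048 V, one step is 2.000 mV.
(0.4382 − (−1.024)) / 0.002 = 731.100 LSBs.
round(731.100) = 731.

code 731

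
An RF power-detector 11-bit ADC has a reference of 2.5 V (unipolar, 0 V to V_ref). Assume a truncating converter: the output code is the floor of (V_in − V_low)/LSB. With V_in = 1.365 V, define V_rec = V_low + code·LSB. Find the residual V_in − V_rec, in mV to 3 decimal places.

0.254 mV

One LSB is 2.5 V / 2048 = 1.221 mV.
(V_in − V_low)/LSB = (1.365 − 0)/0.0012207 = 1118.2080 → code 1118 (floor).
Code 1118 maps back to 0 + 1118×0.0012207 V = 1.3647461 V.
Error = 1.365 − 1.3647461 = 0.000253906 V = 0.254 mV.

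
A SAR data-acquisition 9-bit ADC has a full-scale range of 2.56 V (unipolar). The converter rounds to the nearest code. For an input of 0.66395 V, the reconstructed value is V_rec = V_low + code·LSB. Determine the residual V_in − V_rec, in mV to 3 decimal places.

One LSB is 2.56 V / 512 = 5.000 mV.
Scaled input = 132.7900 LSBs, so code = 133.
Code 133 maps back to 0 + 133×0.005 V = 0.665 V.
Difference: -0.00105 V → -1.050 mV.

-1.050 mV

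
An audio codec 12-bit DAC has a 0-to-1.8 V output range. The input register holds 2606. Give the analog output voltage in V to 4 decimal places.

1.1452 V

LSB = 1.8 V / 2^12 = 439.45 µV.
V_out = 0 + 2606 × 0.000439453 V = 1.14521 V.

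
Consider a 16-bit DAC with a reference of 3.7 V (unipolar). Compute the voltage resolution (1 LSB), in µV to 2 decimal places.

56.46 µV

Full-scale span = 3.7 V.
LSB = 3.7 / 2^16 = 3.7 / 65536 = 5.64575e-05 V = 56.46 µV.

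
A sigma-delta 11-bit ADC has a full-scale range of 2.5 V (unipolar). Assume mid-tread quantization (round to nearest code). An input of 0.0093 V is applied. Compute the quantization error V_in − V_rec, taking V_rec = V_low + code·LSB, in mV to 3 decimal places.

-0.466 mV

Step size: 2.5 V ÷ 2^11 = 1.221 mV.
(0.0093 − 0)/0.0012207 = 7.6186; round gives code 8.
Reconstructed: 0.009765625 V.
Error = 0.0093 − 0.009765625 = -0.000465625 V = -0.466 mV.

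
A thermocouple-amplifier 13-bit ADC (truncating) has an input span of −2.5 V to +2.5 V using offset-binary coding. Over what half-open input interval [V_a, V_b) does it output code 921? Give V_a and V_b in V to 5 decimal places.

LSB = 5/2^13 = 0.610 mV.
V_a = V_low + 921·LSB = -1.93787 V; V_b = V_low + 922·LSB = -1.93726 V.

[-1.93787 V, -1.93726 V)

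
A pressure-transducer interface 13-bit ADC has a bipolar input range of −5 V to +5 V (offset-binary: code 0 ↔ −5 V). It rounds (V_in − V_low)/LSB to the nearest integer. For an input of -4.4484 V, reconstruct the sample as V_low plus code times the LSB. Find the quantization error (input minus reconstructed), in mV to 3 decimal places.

-0.158 mV

One LSB is 10 V / 8192 = 1.221 mV.
(-4.4484 − (−5))/0.0012207 = 451.8707; round gives code 452.
Code 452 maps back to (−5) + 452×0.0012207 V = -4.4482422 V.
Difference: -0.000157812 V → -0.158 mV.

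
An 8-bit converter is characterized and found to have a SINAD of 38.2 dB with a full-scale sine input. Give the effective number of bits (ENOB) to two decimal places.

6.05 bits

ENOB = (SINAD − 1.76) / 6.02 = (38.2 − 1.76)/6.02 = 6.053.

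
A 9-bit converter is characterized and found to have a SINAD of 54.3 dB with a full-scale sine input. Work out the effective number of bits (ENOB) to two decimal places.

8.73 bits

ENOB = (SINAD − 1.76) / 6.02 = (54.3 − 1.76)/6.02 = 8.728.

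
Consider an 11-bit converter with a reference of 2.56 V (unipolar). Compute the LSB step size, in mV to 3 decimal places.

1.250 mV

Full-scale span = 2.56 V.
LSB = 2.56 / 2^11 = 2.56 / 2048 = 0.00125 V = 1.250 mV.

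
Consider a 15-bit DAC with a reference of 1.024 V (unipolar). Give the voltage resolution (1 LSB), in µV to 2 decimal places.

Full-scale span = 1.024 V.
LSB = 1.024 / 2^15 = 1.024 / 32768 = 3.125e-05 V = 31.25 µV.

31.25 µV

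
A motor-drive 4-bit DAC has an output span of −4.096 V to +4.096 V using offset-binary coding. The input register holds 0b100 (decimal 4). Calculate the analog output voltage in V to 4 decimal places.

LSB = 8.192 V / 2^4 = 0.5120 V.
Code 0b100 = 4 decimal.
V_out = (−4.096) + 4 × 0.512 V = -2.048 V.

-2.0480 V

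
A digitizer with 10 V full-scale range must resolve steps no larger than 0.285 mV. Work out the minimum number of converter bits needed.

Number of steps required ≥ 10 V / 0.285 mV = 35087.72.
Need 2^N ≥ 35087.72; 2^15 = 32768, 2^16 = 65536.
Minimum N = 16.

16 bits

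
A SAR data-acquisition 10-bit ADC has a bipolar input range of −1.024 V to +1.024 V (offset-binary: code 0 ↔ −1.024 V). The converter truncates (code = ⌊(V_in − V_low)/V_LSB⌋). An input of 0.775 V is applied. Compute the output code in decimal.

With 1024 levels over 2.048 V, one step is 2.000 mV.
(V_in − V_low)/LSB = (0.775 − (−1.024)) / 0.002 = 899.500.
⌊·⌋(899.500) = 899.

code 899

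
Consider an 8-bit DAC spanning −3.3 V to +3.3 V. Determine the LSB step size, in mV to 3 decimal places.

Full-scale span = 6.6 V.
LSB = 6.6 / 2^8 = 6.6 / 256 = 0.0257812 V = 25.781 mV.

25.781 mV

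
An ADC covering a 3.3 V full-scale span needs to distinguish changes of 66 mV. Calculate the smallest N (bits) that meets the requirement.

6 bits

Number of steps required ≥ 3.3 V / 66 mV = 50.00.
Need 2^N ≥ 50.00; 2^5 = 32, 2^6 = 64.
Minimum N = 6.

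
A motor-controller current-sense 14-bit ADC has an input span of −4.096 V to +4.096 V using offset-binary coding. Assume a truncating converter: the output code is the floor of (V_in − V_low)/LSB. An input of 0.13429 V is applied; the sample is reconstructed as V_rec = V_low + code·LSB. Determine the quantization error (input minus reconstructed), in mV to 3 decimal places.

0.290 mV

One LSB is 8.192 V / 16384 = 0.500 mV.
Scaled input = 8460.5800 LSBs, so code = 8460.
V_rec = (−4.096) + 8460·0.0005 = 0.134 V.
V_in − V_rec = 0.00029 V = 0.290 mV.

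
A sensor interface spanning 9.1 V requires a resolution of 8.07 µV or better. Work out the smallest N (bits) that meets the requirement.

21 bits

Number of steps required ≥ 9.1 V / 8.07 µV = 1127633.21.
Need 2^N ≥ 1127633.21; 2^20 = 1048576, 2^21 = 2097152.
Minimum N = 21.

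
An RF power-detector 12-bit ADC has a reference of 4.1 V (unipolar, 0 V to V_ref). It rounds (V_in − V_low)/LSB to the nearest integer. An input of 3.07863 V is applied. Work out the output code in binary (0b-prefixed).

code 0b110000000100 (decimal 3076)

With 4096 levels over 4.1 V, one step is 1.001 mV.
(V_in − V_low)/LSB = (3.07863 − 0) / 0.00100098 = 3075.626.
Round → code 3076.
In binary (0b-prefixed): 0b110000000100.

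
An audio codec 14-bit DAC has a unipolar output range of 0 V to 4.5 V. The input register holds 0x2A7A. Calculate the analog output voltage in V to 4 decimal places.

2.9866 V

LSB = 4.5 V / 2^14 = 274.66 µV.
Code 0x2A7A = 10874 decimal.
V_out = 0 + 10874 × 0.000274658 V = 2.98663 V.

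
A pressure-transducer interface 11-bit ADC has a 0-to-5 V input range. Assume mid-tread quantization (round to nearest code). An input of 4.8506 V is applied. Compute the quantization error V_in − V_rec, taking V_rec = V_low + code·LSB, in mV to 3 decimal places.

-0.474 mV

One LSB is 5 V / 2048 = 2.441 mV.
Scaled input = 1986.8058 LSBs, so code = 1987.
Reconstructed: 4.8510742 V.
Difference: -0.000474219 V → -0.474 mV.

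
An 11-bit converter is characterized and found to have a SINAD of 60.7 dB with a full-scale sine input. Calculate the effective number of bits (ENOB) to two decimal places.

ENOB = (SINAD − 1.76) / 6.02 = (60.7 − 1.76)/6.02 = 9.791.

9.79 bits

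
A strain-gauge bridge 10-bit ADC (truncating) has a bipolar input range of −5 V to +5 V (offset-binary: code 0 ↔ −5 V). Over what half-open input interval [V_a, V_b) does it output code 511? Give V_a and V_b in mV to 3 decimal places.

LSB = 10/2^10 = 9.766 mV.
V_a = V_low + 511·LSB = -0.00976562 V; V_b = V_low + 512·LSB = 0 V.

[-9.766 mV, 0.000 mV)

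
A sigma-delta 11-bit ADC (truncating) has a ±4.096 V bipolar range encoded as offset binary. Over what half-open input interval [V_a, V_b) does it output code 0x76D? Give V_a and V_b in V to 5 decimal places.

LSB = 8.192/2^11 = 4.000 mV.
Code 0x76D = 1901 decimal.
V_a = V_low + 1901·LSB = 3.508 V; V_b = V_low + 1902·LSB = 3.512 V.

[3.50800 V, 3.51200 V)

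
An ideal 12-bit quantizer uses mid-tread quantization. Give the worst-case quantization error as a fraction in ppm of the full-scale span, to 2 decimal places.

122.07 ppm

Rounding → worst-case error = ½ LSB = V_FS/2^13, so 1e+06/8192 = 122.07 ppm of full scale.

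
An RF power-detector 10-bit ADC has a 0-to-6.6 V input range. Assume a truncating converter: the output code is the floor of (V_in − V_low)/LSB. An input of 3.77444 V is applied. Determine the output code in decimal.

With 1024 levels over 6.6 V, one step is 6.445 mV.
Input sits at 585.610 steps above V_low.
So the output code is 585.

code 585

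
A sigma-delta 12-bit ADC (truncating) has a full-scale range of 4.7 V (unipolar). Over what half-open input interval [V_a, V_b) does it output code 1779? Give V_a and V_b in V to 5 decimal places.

LSB = 4.7/2^12 = 1.147 mV.
V_a = V_low + 1779·LSB = 2.04133 V; V_b = V_low + 1780·LSB = 2.04248 V.

[2.04133 V, 2.04248 V)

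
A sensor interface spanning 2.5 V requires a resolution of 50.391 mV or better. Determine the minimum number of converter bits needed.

6 bits

Number of steps required ≥ 2.5 V / 50.391 mV = 49.61.
Need 2^N ≥ 49.61; 2^5 = 32, 2^6 = 64.
Minimum N = 6.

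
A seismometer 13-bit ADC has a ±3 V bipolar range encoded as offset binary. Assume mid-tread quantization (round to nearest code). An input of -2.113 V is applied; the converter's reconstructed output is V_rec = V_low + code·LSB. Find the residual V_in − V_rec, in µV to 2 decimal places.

37.11 µV

One LSB is 6 V / 8192 = 0.732 mV.
(-2.113 − (−3))/0.000732422 = 1211.0507; round gives code 1211.
V_rec = (−3) + 1211·0.000732422 = -2.1130371 V.
Difference: 3.71094e-05 V → 37.11 µV.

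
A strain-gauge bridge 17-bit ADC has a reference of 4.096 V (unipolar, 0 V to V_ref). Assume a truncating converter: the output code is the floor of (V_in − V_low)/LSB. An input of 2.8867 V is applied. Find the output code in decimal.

code 92374

With 131072 levels over 4.096 V, one step is 31.25 µV.
(V_in − V_low)/LSB = (2.8867 − 0) / 3.125e-05 = 92374.400.
Floor → code 92374.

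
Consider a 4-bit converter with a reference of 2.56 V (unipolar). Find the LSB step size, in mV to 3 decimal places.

Full-scale span = 2.56 V.
LSB = 2.56 / 2^4 = 2.56 / 16 = 0.16 V = 160.000 mV.

160.000 mV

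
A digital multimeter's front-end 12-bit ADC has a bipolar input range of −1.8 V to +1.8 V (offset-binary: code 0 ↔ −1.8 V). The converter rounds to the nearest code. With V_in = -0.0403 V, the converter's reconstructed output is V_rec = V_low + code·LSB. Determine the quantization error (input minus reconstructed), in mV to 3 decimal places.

0.130 mV

LSB = 3.6/2^12 = 0.879 mV.
(V_in − V_low)/LSB = (-0.0403 − (−1.8))/0.000878906 = 2002.1476 → code 2002 (round).
V_rec = (−1.8) + 2002·0.000878906 = -0.040429687 V.
Error = -0.0403 − (−0.040429687) = 0.000129688 V = 0.130 mV.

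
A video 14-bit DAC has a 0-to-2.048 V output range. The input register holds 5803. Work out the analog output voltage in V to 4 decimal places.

LSB = 2.048 V / 2^14 = 125.00 µV.
V_out = 0 + 5803 × 0.000125 V = 0.725375 V.

0.7254 V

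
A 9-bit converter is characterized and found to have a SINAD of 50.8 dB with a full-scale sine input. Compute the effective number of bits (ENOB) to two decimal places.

8.15 bits

ENOB = (SINAD − 1.76) / 6.02 = (50.8 − 1.76)/6.02 = 8.146.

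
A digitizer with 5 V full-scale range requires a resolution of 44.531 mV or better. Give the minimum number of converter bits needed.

7 bits

Number of steps required ≥ 5 V / 44.531 mV = 112.28.
Need 2^N ≥ 112.28; 2^6 = 64, 2^7 = 128.
Minimum N = 7.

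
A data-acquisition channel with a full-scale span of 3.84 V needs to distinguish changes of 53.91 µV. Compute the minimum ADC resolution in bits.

17 bits

Number of steps required ≥ 3.84 V / 53.91 µV = 71229.83.
Need 2^N ≥ 71229.83; 2^16 = 65536, 2^17 = 131072.
Minimum N = 17.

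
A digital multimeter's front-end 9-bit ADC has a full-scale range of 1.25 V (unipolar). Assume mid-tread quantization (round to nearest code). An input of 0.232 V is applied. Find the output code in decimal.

With 512 levels over 1.25 V, one step is 2.441 mV.
Input sits at 95.027 steps above V_low.
So the output code is 95.

code 95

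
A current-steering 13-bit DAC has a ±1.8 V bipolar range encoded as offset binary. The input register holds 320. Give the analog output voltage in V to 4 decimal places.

LSB = 3.6 V / 2^13 = 439.45 µV.
V_out = (−1.8) + 320 × 0.000439453 V = -1.65938 V.

-1.6594 V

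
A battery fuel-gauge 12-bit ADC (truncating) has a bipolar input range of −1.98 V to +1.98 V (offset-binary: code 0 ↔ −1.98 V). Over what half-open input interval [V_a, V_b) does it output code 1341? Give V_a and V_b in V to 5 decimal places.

[-0.68353 V, -0.68256 V)

LSB = 3.96/2^12 = 0.967 mV.
V_a = V_low + 1341·LSB = -0.683525 V; V_b = V_low + 1342·LSB = -0.682559 V.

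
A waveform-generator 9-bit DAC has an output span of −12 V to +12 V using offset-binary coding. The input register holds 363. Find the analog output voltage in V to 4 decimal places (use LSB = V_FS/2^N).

LSB = 24 V / 2^9 = 46.875 mV.
V_out = (−12) + 363 × 0.046875 V = 5.01562 V.

5.0156 V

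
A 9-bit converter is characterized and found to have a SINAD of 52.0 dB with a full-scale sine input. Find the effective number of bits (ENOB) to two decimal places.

8.35 bits

ENOB = (SINAD − 1.76) / 6.02 = (52.0 − 1.76)/6.02 = 8.346.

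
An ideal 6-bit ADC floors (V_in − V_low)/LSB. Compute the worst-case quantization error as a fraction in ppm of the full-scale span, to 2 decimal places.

15625.00 ppm

Truncating → worst-case error = 1 LSB = V_FS/2^6, so 1e+06/64 = 15625 ppm of full scale.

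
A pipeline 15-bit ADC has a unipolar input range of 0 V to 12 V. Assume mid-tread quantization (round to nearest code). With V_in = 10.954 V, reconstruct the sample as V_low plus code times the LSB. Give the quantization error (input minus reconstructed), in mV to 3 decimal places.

-0.102 mV

One LSB is 12 V / 32768 = 366.21 µV.
(V_in − V_low)/LSB = (10.954 − 0)/0.000366211 = 29911.7227 → code 29912 (round).
Reconstructed: 10.954102 V.
Error = 10.954 − 10.954102 = -0.000101562 V = -0.102 mV.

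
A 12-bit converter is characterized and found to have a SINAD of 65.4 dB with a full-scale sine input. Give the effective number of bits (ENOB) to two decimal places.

ENOB = (SINAD − 1.76) / 6.02 = (65.4 − 1.76)/6.02 = 10.571.

10.57 bits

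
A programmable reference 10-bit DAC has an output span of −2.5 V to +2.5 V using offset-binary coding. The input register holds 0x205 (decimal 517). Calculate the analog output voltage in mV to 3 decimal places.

24.414 mV

LSB = 5 V / 2^10 = 4.883 mV.
Code 0x205 = 517 decimal.
V_out = (−2.5) + 517 × 0.00488281 V = 0.0244141 V.
= 24.414 mV.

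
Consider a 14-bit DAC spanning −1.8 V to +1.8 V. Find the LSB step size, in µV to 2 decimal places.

219.73 µV

Full-scale span = 3.6 V.
LSB = 3.6 / 2^14 = 3.6 / 16384 = 0.000219727 V = 219.73 µV.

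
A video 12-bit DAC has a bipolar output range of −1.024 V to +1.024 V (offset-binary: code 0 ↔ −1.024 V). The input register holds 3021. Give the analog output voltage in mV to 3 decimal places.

486.500 mV

LSB = 2.048 V / 2^12 = 0.500 mV.
V_out = (−1.024) + 3021 × 0.0005 V = 0.4865 V.
= 486.500 mV.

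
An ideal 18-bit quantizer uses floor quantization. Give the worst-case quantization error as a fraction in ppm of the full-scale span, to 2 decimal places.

3.81 ppm

Truncating → worst-case error = 1 LSB = V_FS/2^18, so 1e+06/262144 = 3.8147 ppm of full scale.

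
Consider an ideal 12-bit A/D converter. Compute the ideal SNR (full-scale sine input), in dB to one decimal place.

SNR ≈ 6.02·N + 1.76 dB = 6.02·12 + 1.76 = 74.00 dB.

74.0 dB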